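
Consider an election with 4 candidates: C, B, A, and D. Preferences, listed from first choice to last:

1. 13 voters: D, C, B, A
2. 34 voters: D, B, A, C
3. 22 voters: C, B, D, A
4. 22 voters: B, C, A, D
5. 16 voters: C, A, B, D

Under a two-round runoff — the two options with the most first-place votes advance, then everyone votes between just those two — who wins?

C

Round 1 first-place votes: C 38, B 22, A 0, D 47.
D and C advance.
Runoff: D is preferred to C by 47 voters; C by 60.
C wins the runoff.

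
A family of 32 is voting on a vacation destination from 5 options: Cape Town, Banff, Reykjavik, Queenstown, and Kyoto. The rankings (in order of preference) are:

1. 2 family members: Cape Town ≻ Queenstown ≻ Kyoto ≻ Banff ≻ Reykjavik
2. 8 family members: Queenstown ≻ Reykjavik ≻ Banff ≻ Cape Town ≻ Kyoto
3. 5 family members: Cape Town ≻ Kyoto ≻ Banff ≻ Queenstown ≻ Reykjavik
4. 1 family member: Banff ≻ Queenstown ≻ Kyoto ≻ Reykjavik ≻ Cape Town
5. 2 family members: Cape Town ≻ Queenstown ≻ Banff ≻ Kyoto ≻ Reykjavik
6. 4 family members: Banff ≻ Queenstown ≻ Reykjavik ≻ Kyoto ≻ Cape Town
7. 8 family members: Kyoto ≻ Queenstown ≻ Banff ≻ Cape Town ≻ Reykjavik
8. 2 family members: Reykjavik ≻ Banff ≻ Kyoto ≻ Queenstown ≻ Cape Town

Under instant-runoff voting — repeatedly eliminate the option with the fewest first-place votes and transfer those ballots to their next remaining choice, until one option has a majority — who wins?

Queenstown

Round 1: Cape Town 9, Banff 5, Reykjavik 2, Queenstown 8, Kyoto 8. Eliminate Reykjavik.
Round 2: Cape Town 9, Banff 7, Queenstown 8, Kyoto 8. Eliminate Banff.
Round 3: Cape Town 9, Queenstown 13, Kyoto 10. Eliminate Cape Town.
Round 4: Queenstown 17, Kyoto 15. Queenstown has a majority.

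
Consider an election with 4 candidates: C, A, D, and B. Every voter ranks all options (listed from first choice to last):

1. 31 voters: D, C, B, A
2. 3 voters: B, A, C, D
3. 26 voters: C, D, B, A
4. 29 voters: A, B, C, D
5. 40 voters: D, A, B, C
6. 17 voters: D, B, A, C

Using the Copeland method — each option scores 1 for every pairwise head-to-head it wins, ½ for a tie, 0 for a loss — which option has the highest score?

D

C: loses to A, D, and B → score 0.
A: beats C; loses to D and B → score 1.
D: beats C, A, and B → score 3.
B: beats C and A; loses to D → score 2.
D has the best pairwise record.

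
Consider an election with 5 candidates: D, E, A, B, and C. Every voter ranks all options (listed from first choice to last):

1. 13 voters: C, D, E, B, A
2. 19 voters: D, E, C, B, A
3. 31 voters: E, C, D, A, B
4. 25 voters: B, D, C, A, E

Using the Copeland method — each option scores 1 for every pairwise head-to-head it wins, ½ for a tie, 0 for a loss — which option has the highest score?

D

D: beats E, A, and B; ties C → score 3.5.
E: beats A, B, and C; loses to D → score 3.
A: loses to D, E, B, and C → score 0.
B: beats A; loses to D, E, and C → score 1.
C: beats A and B; ties D; loses to E → score 2.5.
D has the best pairwise record.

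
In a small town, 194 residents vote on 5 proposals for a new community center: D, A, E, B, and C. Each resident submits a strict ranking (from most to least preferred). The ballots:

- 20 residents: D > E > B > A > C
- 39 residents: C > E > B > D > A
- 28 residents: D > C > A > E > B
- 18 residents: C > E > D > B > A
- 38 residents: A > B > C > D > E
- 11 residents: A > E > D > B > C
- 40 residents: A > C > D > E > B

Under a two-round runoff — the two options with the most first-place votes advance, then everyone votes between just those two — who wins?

A

Round 1 first-place votes: D 48, A 89, E 0, B 0, C 57.
A and C advance.
Runoff: A is preferred to C by 109 voters; C by 85.
A wins the runoff.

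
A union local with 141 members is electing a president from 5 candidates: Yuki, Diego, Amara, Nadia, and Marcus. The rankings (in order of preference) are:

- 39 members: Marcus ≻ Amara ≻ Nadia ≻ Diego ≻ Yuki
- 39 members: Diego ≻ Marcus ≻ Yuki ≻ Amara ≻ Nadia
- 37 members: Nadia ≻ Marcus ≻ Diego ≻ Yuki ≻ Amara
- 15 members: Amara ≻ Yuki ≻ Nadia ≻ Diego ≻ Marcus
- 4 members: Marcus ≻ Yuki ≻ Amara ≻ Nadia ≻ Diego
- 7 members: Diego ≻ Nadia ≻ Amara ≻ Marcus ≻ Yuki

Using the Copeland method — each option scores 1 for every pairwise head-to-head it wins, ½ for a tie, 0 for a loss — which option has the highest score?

Yuki: beats Amara; loses to Diego, Nadia, and Marcus → score 1.
Diego: beats Yuki and Amara; loses to Nadia and Marcus → score 2.
Amara: beats Nadia; loses to Yuki, Diego, and Marcus → score 1.
Nadia: beats Yuki and Diego; loses to Amara and Marcus → score 2.
Marcus: beats Yuki, Diego, Amara, and Nadia → score 4.
Marcus has the best pairwise record.

Marcus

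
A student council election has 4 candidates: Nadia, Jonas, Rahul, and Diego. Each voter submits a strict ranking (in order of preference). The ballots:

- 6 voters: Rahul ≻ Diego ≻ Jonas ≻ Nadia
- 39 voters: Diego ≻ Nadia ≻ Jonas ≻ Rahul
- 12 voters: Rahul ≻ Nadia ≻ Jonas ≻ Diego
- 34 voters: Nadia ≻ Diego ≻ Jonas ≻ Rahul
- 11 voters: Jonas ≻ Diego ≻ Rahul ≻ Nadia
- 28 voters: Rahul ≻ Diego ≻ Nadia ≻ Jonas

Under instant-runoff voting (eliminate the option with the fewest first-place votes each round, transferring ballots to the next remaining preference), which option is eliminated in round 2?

Round 1: Nadia 34, Jonas 11, Rahul 46, Diego 39. Eliminate Jonas.
Round 2: Nadia 34, Rahul 46, Diego 50. Eliminate Nadia.

Nadia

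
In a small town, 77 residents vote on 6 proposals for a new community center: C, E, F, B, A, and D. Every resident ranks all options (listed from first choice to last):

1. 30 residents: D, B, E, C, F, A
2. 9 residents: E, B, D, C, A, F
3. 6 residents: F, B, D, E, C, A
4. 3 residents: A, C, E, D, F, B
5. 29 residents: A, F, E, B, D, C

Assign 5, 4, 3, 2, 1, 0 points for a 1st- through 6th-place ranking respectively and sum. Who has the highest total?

E

C: 30·2 + 9·2 + 6·1 + 3·4 + 29·0 = 96
E: 30·3 + 9·5 + 6·2 + 3·3 + 29·3 = 243
F: 30·1 + 9·0 + 6·5 + 3·1 + 29·4 = 179
B: 30·4 + 9·4 + 6·4 + 3·0 + 29·2 = 238
A: 30·0 + 9·1 + 6·0 + 3·5 + 29·5 = 169
D: 30·5 + 9·3 + 6·3 + 3·2 + 29·1 = 230
E has the highest Borda score (243).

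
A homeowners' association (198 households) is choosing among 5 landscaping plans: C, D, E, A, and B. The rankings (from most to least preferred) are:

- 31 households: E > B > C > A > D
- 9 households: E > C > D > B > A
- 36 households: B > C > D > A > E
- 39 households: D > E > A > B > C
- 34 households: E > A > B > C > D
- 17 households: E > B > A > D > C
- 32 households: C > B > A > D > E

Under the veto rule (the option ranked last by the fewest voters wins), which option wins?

Last-place votes: C 56, D 65, E 68, A 9, B 0.
B is ranked last by the fewest voters, so B wins.

B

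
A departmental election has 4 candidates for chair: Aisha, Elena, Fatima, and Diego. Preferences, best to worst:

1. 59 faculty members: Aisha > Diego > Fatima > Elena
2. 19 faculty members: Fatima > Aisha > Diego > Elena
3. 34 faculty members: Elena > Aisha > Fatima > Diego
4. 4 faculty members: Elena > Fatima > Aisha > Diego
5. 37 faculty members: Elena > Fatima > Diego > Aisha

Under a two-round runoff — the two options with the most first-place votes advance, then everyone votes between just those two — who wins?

Round 1 first-place votes: Aisha 59, Elena 75, Fatima 19, Diego 0.
Elena and Aisha advance.
Runoff: Elena is preferred to Aisha by 75 voters; Aisha by 78.
Aisha wins the runoff.

Aisha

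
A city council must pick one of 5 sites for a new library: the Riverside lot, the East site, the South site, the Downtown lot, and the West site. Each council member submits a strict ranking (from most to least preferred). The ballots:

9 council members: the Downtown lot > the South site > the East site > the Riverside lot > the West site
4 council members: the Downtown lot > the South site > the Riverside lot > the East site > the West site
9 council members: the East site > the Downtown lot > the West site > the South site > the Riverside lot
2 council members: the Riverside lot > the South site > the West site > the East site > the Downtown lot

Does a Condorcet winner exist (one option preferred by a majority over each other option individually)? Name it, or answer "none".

the Downtown lot vs the Riverside lot: 22–2 for the Downtown lot.
the Downtown lot vs the East site: 13–11 for the Downtown lot.
the Downtown lot vs the South site: 22–2 for the Downtown lot.
the Downtown lot vs the West site: 22–2 for the Downtown lot.
the Downtown lot beats every other option head-to-head.

the Downtown lot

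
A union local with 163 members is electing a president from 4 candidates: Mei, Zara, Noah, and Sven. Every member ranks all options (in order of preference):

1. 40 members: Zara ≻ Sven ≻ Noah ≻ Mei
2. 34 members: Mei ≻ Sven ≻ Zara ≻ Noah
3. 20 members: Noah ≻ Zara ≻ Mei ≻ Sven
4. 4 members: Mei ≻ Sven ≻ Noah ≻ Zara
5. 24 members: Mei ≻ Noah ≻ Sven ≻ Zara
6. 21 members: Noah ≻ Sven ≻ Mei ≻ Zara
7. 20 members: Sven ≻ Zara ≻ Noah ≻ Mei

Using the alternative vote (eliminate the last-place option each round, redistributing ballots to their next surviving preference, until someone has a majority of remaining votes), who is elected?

Round 1: Mei 62, Zara 40, Noah 41, Sven 20. Eliminate Sven.
Round 2: Mei 62, Zara 60, Noah 41. Eliminate Noah.
Round 3: Mei 83, Zara 80. Mei has a majority.

Mei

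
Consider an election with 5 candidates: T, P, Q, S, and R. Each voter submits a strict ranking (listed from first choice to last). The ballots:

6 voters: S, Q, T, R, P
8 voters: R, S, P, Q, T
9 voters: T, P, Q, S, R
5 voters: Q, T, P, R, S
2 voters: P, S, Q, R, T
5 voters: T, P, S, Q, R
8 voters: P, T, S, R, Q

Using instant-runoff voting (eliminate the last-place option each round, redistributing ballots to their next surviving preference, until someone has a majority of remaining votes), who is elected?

T

Round 1: T 14, P 10, Q 5, S 6, R 8. Eliminate Q.
Round 2: T 19, P 10, S 6, R 8. Eliminate S.
Round 3: T 25, P 10, R 8. T has a majority.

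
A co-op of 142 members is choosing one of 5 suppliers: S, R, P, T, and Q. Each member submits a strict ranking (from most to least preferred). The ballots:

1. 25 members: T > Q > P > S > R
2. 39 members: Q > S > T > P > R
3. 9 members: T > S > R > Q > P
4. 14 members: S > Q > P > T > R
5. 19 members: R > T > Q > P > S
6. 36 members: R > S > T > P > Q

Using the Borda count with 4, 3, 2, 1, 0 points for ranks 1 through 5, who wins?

S: 25·1 + 39·3 + 9·3 + 14·4 + 19·0 + 36·3 = 333
R: 25·0 + 39·0 + 9·2 + 14·0 + 19·4 + 36·4 = 238
P: 25·2 + 39·1 + 9·0 + 14·2 + 19·1 + 36·1 = 172
T: 25·4 + 39·2 + 9·4 + 14·1 + 19·3 + 36·2 = 357
Q: 25·3 + 39·4 + 9·1 + 14·3 + 19·2 + 36·0 = 320
T has the highest Borda score (357).

T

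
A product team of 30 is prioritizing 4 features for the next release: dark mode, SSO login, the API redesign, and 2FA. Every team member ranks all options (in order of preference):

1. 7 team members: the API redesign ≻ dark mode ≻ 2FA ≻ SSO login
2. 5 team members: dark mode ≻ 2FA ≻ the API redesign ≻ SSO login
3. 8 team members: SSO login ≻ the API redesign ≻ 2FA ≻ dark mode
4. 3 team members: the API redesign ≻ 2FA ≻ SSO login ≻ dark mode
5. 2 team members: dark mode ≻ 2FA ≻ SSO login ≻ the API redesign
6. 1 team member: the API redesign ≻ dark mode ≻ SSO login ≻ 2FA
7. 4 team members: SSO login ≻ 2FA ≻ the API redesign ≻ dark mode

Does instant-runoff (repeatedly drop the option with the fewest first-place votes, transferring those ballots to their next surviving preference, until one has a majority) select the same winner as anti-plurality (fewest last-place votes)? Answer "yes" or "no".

no

Instant-runoff — R1 dark mode 7, SSO login 12, the API redesign 11, 2FA 0 (2FA out); R2 dark mode 7, SSO login 12, the API redesign 11 (dark mode out); R3 SSO login 14, the API redesign 16 (the API redesign winner). Winner: the API redesign.
Anti-plurality — last-place votes: dark mode 15, SSO login 12, the API redesign 2, 2FA 1. Winner: 2FA.
The two methods disagree.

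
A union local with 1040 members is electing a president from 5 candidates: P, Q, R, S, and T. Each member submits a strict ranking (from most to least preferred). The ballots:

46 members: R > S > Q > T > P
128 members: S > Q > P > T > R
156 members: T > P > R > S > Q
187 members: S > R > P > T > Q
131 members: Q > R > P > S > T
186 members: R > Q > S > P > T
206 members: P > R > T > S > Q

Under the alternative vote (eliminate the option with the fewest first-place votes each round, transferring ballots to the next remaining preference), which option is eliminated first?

Round 1: P 206, Q 131, R 232, S 315, T 156. Eliminate Q.

Q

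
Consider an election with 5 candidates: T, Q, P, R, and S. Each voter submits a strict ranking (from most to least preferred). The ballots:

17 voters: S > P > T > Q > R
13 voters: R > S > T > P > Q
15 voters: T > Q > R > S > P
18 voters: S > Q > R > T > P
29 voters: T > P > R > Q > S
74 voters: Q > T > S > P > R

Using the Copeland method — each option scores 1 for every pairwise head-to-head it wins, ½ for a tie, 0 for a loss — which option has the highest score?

T: beats P, R, and S; loses to Q → score 3.
Q: beats T, P, R, and S → score 4.
P: beats R; loses to T, Q, and S → score 1.
R: loses to T, Q, P, and S → score 0.
S: beats P and R; loses to T and Q → score 2.
Q has the best pairwise record.

Q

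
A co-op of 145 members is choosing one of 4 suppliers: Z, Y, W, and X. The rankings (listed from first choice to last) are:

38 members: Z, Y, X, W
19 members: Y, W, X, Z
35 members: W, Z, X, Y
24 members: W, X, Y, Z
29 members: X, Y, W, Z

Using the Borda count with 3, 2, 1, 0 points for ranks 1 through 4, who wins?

W

Z: 38·3 + 19·0 + 35·2 + 24·0 + 29·0 = 184
Y: 38·2 + 19·3 + 35·0 + 24·1 + 29·2 = 215
W: 38·0 + 19·2 + 35·3 + 24·3 + 29·1 = 244
X: 38·1 + 19·1 + 35·1 + 24·2 + 29·3 = 227
W has the highest Borda score (244).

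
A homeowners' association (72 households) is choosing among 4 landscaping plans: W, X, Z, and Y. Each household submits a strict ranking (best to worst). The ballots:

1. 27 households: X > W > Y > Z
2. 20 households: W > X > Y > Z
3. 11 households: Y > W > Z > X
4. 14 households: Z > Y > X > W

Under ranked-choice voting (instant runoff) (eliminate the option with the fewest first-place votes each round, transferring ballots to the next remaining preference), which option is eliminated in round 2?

Round 1: W 20, X 27, Z 14, Y 11. Eliminate Y.
Round 2: W 31, X 27, Z 14. Eliminate Z.

Z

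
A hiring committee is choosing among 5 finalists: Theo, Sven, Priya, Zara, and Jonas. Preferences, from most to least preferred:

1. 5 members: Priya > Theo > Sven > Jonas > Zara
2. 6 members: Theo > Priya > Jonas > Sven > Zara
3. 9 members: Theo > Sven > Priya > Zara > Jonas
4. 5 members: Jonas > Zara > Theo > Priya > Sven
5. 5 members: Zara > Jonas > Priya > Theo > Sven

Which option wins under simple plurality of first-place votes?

First-place votes: Theo 15, Sven 0, Priya 5, Zara 5, Jonas 5.
Theo has the most first-place votes.

Theo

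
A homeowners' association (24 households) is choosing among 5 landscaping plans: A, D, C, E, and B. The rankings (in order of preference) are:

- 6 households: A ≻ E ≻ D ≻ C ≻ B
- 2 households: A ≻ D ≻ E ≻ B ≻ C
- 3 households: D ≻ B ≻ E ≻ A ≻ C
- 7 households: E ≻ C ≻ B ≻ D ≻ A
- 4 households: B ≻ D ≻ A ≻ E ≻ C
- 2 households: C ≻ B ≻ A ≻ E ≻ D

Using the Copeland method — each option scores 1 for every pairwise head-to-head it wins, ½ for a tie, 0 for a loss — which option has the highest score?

A: beats C and E; loses to D and B → score 2.
D: beats A and C; loses to E and B → score 2.
C: beats B; loses to A, D, and E → score 1.
E: beats D, C, and B; loses to A → score 3.
B: beats A and D; loses to C and E → score 2.
E has the best pairwise record.

E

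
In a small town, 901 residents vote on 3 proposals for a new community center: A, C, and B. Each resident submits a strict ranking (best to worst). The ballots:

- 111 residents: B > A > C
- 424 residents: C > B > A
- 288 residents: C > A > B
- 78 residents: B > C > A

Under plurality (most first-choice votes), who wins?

First-place votes: A 0, C 712, B 189.
C has the most first-place votes.

C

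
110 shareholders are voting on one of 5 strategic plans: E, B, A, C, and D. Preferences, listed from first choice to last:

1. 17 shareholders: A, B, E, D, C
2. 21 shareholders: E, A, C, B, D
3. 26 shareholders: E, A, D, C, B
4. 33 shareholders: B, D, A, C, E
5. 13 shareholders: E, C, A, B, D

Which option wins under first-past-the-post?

E

First-place votes: E 60, B 33, A 17, C 0, D 0.
E has the most first-place votes.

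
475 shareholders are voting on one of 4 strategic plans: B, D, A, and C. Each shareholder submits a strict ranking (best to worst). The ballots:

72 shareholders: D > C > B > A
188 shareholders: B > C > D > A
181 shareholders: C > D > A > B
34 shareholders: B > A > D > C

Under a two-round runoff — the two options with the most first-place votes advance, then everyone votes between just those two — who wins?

C

Round 1 first-place votes: B 222, D 72, A 0, C 181.
B and C advance.
Runoff: B is preferred to C by 222 voters; C by 253.
C wins the runoff.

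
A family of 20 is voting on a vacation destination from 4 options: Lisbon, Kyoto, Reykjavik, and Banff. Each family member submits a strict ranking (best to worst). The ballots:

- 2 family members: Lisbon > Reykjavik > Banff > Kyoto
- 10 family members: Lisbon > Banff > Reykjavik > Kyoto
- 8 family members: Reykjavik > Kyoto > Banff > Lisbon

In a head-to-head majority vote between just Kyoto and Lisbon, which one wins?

Lisbon

Voters preferring Kyoto to Lisbon: 8; preferring Lisbon to Kyoto: 12.
Lisbon wins the head-to-head.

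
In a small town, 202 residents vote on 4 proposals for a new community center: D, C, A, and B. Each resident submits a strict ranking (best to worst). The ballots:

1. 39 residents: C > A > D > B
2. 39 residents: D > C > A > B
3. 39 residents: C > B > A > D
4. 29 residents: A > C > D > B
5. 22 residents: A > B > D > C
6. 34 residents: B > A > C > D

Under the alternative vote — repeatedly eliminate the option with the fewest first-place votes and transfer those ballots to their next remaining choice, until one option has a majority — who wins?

Round 1: D 39, C 78, A 51, B 34. Eliminate B.
Round 2: D 39, C 78, A 85. Eliminate D.
Round 3: C 117, A 85. C has a majority.

C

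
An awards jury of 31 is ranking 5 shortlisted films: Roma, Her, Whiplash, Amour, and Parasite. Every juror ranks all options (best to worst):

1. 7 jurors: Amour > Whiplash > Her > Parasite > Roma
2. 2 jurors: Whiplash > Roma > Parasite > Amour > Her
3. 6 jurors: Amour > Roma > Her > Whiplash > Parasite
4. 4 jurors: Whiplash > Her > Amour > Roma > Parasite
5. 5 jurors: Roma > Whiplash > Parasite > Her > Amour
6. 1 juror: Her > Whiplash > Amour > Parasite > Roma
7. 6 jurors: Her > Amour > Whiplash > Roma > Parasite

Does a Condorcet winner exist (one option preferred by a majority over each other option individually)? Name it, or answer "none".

Checking pairwise contests:
Her beats Roma 18–13.
Whiplash beats Her 18–13.
Amour beats Whiplash 19–12.
Her beats Amour 16–15.
Roma beats Parasite 23–8.
Every option loses at least one head-to-head, so there is no Condorcet winner.

none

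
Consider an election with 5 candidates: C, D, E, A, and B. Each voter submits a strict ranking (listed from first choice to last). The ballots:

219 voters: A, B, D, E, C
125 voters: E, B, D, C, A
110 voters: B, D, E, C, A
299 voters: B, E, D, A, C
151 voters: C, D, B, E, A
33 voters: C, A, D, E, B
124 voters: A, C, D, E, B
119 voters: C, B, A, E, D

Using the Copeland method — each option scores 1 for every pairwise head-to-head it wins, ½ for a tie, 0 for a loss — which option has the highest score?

C: loses to D, E, A, and B → score 0.
D: beats C, E, and A; loses to B → score 3.
E: beats C and A; loses to D and B → score 2.
A: beats C; loses to D, E, and B → score 1.
B: beats C, D, E, and A → score 4.
B has the best pairwise record.

B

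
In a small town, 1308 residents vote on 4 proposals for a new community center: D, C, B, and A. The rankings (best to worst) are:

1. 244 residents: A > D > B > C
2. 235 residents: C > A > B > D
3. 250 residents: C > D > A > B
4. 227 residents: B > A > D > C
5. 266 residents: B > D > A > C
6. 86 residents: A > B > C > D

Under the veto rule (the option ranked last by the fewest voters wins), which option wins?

Last-place votes: D 321, C 737, B 250, A 0.
A is ranked last by the fewest voters, so A wins.

A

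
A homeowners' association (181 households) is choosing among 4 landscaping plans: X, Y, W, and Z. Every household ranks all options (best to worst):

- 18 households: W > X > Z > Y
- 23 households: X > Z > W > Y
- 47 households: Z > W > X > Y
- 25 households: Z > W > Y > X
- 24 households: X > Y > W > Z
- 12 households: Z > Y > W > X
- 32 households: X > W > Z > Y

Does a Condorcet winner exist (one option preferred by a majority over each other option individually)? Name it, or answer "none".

Checking pairwise contests:
W beats X 102–79.
X beats Y 144–37.
Z beats W 107–74.
X beats Z 97–84.
Every option loses at least one head-to-head, so there is no Condorcet winner.

none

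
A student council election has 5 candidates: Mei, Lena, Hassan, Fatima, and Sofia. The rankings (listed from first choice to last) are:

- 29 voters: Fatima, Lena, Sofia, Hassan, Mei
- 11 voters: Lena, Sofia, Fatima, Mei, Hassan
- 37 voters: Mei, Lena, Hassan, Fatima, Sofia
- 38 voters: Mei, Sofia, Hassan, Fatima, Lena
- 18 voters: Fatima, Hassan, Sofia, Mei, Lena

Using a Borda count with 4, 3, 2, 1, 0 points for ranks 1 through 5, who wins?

Mei

Mei: 29·0 + 11·1 + 37·4 + 38·4 + 18·1 = 329
Lena: 29·3 + 11·4 + 37·3 + 38·0 + 18·0 = 242
Hassan: 29·1 + 11·0 + 37·2 + 38·2 + 18·3 = 233
Fatima: 29·4 + 11·2 + 37·1 + 38·1 + 18·4 = 285
Sofia: 29·2 + 11·3 + 37·0 + 38·3 + 18·2 = 241
Mei has the highest Borda score (329).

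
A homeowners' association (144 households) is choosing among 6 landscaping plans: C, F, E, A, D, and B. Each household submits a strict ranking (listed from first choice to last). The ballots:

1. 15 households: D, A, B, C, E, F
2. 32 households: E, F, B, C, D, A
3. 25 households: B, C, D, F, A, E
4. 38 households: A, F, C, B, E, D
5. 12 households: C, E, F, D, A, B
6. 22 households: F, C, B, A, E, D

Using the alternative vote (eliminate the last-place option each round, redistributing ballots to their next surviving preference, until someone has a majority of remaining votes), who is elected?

B

Round 1: C 12, F 22, E 32, A 38, D 15, B 25. Eliminate C.
Round 2: F 22, E 44, A 38, D 15, B 25. Eliminate D.
Round 3: F 22, E 44, A 53, B 25. Eliminate F.
Round 4: E 44, A 53, B 47. Eliminate E.
Round 5: A 65, B 79. B has a majority.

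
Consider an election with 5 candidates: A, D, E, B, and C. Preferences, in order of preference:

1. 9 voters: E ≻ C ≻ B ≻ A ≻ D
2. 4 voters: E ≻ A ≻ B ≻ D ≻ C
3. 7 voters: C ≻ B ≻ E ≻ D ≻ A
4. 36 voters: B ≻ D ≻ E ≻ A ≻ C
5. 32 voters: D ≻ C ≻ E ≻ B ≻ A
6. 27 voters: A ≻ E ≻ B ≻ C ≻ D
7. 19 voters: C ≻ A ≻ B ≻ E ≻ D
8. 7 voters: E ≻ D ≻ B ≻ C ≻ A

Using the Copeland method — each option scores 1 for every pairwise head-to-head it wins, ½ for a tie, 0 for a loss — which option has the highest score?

A: loses to D, E, B, and C → score 0.
D: beats A and C; loses to E and B → score 2.
E: beats A, D, B, and C → score 4.
B: beats A, D, and C; loses to E → score 3.
C: beats A; loses to D, E, and B → score 1.
E has the best pairwise record.

E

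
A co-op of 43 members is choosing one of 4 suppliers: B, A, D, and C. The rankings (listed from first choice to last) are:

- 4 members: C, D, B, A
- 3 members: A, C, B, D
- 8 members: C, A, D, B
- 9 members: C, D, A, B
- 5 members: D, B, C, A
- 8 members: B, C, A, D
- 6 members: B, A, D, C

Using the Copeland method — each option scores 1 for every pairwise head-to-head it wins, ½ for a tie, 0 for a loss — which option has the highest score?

C

B: beats A; loses to D and C → score 1.
A: beats D; loses to B and C → score 1.
D: beats B; loses to A and C → score 1.
C: beats B, A, and D → score 3.
C has the best pairwise record.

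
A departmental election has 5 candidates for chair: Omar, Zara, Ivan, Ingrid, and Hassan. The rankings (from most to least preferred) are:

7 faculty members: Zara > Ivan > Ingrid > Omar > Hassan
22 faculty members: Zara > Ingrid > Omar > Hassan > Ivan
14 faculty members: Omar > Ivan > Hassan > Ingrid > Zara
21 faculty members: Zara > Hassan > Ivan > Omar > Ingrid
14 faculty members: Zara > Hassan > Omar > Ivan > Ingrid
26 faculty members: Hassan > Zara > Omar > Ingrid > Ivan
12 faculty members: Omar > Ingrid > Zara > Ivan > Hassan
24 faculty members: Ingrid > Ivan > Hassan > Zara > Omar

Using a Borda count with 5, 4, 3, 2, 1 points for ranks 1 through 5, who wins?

Omar: 7·2 + 22·3 + 14·5 + 21·2 + 14·3 + 26·3 + 12·5 + 24·1 = 396
Zara: 7·5 + 22·5 + 14·1 + 21·5 + 14·5 + 26·4 + 12·3 + 24·2 = 522
Ivan: 7·4 + 22·1 + 14·4 + 21·3 + 14·2 + 26·1 + 12·2 + 24·4 = 343
Ingrid: 7·3 + 22·4 + 14·2 + 21·1 + 14·1 + 26·2 + 12·4 + 24·5 = 392
Hassan: 7·1 + 22·2 + 14·3 + 21·4 + 14·4 + 26·5 + 12·1 + 24·3 = 447
Zara has the highest Borda score (522).

Zara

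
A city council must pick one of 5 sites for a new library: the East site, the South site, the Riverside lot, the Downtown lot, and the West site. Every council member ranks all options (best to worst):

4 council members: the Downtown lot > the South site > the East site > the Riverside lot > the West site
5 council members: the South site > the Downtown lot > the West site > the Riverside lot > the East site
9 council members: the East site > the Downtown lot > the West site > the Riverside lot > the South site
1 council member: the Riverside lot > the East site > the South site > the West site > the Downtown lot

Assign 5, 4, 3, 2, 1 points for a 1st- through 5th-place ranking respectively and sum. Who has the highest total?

the Downtown lot

the East site: 4·3 + 5·1 + 9·5 + 1·4 = 66
the South site: 4·4 + 5·5 + 9·1 + 1·3 = 53
the Riverside lot: 4·2 + 5·2 + 9·2 + 1·5 = 41
the Downtown lot: 4·5 + 5·4 + 9·4 + 1·1 = 77
the West site: 4·1 + 5·3 + 9·3 + 1·2 = 48
the Downtown lot has the highest Borda score (77).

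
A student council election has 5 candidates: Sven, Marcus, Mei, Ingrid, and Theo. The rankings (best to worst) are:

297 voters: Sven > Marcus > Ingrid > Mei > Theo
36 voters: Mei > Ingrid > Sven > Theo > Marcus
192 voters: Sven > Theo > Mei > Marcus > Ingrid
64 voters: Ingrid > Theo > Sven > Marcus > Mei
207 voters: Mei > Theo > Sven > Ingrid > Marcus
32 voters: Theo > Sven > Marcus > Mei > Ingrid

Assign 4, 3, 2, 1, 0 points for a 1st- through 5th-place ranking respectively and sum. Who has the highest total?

Sven: 297·4 + 36·2 + 192·4 + 64·2 + 207·2 + 32·3 = 2666
Marcus: 297·3 + 36·0 + 192·1 + 64·1 + 207·0 + 32·2 = 1211
Mei: 297·1 + 36·4 + 192·2 + 64·0 + 207·4 + 32·1 = 1685
Ingrid: 297·2 + 36·3 + 192·0 + 64·4 + 207·1 + 32·0 = 1165
Theo: 297·0 + 36·1 + 192·3 + 64·3 + 207·3 + 32·4 = 1553
Sven has the highest Borda score (2666).

Sven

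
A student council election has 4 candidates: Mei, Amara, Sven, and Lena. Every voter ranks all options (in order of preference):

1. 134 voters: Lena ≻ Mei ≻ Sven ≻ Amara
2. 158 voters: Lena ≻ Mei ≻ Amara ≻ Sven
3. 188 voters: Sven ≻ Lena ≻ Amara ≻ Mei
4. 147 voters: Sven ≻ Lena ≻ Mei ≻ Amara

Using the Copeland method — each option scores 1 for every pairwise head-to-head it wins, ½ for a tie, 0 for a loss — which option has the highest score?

Sven

Mei: beats Amara; loses to Sven and Lena → score 1.
Amara: loses to Mei, Sven, and Lena → score 0.
Sven: beats Mei, Amara, and Lena → score 3.
Lena: beats Mei and Amara; loses to Sven → score 2.
Sven has the best pairwise record.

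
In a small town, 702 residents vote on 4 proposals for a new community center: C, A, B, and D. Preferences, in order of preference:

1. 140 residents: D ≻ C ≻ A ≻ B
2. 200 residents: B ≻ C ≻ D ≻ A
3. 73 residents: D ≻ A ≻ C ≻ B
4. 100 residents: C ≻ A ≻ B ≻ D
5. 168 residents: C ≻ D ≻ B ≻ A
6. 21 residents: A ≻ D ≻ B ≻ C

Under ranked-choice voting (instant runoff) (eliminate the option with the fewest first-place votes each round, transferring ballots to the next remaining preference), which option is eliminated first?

A

Round 1: C 268, A 21, B 200, D 213. Eliminate A.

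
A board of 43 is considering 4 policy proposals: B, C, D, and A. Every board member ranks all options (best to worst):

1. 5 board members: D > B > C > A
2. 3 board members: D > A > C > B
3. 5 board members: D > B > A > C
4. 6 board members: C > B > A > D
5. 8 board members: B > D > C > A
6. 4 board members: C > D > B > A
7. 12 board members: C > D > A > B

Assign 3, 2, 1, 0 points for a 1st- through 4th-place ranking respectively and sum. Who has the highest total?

D

B: 5·2 + 3·0 + 5·2 + 6·2 + 8·3 + 4·1 + 12·0 = 60
C: 5·1 + 3·1 + 5·0 + 6·3 + 8·1 + 4·3 + 12·3 = 82
D: 5·3 + 3·3 + 5·3 + 6·0 + 8·2 + 4·2 + 12·2 = 87
A: 5·0 + 3·2 + 5·1 + 6·1 + 8·0 + 4·0 + 12·1 = 29
D has the highest Borda score (87).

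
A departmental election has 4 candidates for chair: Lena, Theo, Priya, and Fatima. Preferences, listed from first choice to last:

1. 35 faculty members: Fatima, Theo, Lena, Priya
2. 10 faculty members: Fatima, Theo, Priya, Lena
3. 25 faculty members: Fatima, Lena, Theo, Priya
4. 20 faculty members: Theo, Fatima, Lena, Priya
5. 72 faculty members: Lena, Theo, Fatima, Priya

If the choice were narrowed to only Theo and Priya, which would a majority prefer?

Theo

Voters preferring Theo to Priya: 162; preferring Priya to Theo: 0.
Theo wins the head-to-head.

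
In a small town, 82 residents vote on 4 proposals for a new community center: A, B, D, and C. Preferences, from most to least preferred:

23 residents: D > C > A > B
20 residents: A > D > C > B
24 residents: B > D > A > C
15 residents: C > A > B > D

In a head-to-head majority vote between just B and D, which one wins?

D

Voters preferring B to D: 39; preferring D to B: 43.
D wins the head-to-head.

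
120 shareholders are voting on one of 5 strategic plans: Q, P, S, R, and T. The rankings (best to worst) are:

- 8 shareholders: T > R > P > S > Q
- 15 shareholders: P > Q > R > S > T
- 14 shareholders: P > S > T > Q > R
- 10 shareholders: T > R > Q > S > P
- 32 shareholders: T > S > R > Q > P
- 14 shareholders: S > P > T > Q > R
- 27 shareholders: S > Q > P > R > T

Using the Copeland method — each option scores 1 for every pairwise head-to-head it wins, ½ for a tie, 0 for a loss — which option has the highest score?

Q: beats P and R; loses to S and T → score 2.
P: beats R and T; loses to Q and S → score 2.
S: beats Q, P, R, and T → score 4.
R: loses to Q, P, S, and T → score 0.
T: beats Q and R; loses to P and S → score 2.
S has the best pairwise record.

S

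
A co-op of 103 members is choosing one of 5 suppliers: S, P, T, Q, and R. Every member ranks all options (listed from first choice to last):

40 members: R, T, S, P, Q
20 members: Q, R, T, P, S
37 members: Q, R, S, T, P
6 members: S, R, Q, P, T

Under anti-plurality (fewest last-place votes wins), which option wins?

R

Last-place votes: S 20, P 37, T 6, Q 40, R 0.
R is ranked last by the fewest voters, so R wins.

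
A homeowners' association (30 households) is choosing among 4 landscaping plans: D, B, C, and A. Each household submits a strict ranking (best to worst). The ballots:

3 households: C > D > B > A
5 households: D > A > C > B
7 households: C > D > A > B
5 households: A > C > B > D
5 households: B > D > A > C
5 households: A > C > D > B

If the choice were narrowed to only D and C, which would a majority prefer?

Voters preferring D to C: 10; preferring C to D: 20.
C wins the head-to-head.

C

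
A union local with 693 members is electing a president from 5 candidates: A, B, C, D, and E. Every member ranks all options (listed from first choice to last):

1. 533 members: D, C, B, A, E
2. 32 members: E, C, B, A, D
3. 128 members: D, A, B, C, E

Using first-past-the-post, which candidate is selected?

First-place votes: A 0, B 0, C 0, D 661, E 32.
D has the most first-place votes.

D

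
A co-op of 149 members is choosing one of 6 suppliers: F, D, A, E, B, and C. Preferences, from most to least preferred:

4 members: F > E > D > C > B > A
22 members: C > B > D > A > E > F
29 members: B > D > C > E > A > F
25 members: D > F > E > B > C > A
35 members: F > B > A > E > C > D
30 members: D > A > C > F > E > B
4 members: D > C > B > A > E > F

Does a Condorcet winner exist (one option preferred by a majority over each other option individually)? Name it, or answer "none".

Checking pairwise contests:
D beats F 110–39.
B beats D 86–63.
D beats A 114–35.
F beats E 94–55.
F beats B 94–55.
D beats C 92–57.
Every option loses at least one head-to-head, so there is no Condorcet winner.

none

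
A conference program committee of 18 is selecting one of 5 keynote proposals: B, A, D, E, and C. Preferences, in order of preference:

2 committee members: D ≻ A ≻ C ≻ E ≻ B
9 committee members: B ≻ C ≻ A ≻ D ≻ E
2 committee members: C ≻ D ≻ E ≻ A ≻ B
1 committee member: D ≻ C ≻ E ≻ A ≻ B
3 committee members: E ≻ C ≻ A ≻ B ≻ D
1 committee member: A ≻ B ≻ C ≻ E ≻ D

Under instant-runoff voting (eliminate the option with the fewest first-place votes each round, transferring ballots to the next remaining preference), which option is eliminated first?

Round 1: B 9, A 1, D 3, E 3, C 2. Eliminate A.

A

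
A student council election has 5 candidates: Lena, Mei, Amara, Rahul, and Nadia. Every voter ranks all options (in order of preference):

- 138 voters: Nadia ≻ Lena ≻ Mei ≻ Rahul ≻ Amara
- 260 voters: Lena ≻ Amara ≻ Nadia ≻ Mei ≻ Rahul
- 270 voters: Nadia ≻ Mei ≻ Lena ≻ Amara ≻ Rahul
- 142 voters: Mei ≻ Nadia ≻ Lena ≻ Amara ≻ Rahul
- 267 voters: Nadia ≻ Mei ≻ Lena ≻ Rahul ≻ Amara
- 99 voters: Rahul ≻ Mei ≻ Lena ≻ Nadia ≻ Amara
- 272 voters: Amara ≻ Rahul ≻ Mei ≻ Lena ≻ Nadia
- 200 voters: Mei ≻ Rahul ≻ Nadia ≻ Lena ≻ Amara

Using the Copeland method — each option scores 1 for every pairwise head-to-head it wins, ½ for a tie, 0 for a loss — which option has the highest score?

Lena: beats Amara and Rahul; loses to Mei and Nadia → score 2.
Mei: beats Lena, Amara, and Rahul; loses to Nadia → score 3.
Amara: beats Rahul; loses to Lena, Mei, and Nadia → score 1.
Rahul: loses to Lena, Mei, Amara, and Nadia → score 0.
Nadia: beats Lena, Mei, Amara, and Rahul → score 4.
Nadia has the best pairwise record.

Nadia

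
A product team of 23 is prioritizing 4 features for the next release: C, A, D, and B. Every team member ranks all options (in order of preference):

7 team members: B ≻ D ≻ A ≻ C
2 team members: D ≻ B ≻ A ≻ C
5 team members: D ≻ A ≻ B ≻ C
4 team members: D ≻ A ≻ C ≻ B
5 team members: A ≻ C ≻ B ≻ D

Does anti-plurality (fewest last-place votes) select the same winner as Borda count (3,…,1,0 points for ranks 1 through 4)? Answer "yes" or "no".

no

Anti-plurality — last-place votes: C 14, A 0, D 5, B 4. Winner: A.
Borda — scores: C 14, A 42, D 47, B 35. Winner: D.
The two methods disagree.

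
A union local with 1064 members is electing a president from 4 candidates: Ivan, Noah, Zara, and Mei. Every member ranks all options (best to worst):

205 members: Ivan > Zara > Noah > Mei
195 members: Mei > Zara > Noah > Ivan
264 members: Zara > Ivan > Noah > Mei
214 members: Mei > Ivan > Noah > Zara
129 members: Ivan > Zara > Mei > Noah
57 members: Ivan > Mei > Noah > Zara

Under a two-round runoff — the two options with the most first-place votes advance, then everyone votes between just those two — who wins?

Round 1 first-place votes: Ivan 391, Noah 0, Zara 264, Mei 409.
Mei and Ivan advance.
Runoff: Mei is preferred to Ivan by 409 voters; Ivan by 655.
Ivan wins the runoff.

Ivan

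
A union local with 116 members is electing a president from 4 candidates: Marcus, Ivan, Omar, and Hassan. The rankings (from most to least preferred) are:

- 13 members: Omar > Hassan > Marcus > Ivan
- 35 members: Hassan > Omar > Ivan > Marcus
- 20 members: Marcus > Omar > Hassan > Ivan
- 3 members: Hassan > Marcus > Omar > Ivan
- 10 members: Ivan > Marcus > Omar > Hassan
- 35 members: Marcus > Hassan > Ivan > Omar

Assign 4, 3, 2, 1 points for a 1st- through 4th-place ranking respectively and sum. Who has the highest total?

Marcus: 13·2 + 35·1 + 20·4 + 3·3 + 10·3 + 35·4 = 320
Ivan: 13·1 + 35·2 + 20·1 + 3·1 + 10·4 + 35·2 = 216
Omar: 13·4 + 35·3 + 20·3 + 3·2 + 10·2 + 35·1 = 278
Hassan: 13·3 + 35·4 + 20·2 + 3·4 + 10·1 + 35·3 = 346
Hassan has the highest Borda score (346).

Hassan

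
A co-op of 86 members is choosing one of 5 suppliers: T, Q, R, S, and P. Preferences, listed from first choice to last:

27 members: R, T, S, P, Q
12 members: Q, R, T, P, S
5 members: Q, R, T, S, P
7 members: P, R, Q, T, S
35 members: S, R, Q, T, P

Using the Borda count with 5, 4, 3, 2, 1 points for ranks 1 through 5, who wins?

R

T: 27·4 + 12·3 + 5·3 + 7·2 + 35·2 = 243
Q: 27·1 + 12·5 + 5·5 + 7·3 + 35·3 = 238
R: 27·5 + 12·4 + 5·4 + 7·4 + 35·4 = 371
S: 27·3 + 12·1 + 5·2 + 7·1 + 35·5 = 285
P: 27·2 + 12·2 + 5·1 + 7·5 + 35·1 = 153
R has the highest Borda score (371).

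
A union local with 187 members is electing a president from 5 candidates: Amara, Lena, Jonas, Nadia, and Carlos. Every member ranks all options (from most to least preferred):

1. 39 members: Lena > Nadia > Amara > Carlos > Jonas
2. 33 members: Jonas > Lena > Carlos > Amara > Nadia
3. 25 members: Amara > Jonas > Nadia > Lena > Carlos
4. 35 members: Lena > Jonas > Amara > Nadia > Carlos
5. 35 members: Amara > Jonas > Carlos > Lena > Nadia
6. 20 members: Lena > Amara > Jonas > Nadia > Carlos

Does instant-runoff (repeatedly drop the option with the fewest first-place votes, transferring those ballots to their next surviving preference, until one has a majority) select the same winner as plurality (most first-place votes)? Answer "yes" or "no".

Instant-runoff — R1 Amara 60, Lena 94, Jonas 33, Nadia 0, Carlos 0 (Lena winner). Winner: Lena.
Plurality — first-place votes: Amara 60, Lena 94, Jonas 33, Nadia 0, Carlos 0. Winner: Lena.
The two methods agree.

yes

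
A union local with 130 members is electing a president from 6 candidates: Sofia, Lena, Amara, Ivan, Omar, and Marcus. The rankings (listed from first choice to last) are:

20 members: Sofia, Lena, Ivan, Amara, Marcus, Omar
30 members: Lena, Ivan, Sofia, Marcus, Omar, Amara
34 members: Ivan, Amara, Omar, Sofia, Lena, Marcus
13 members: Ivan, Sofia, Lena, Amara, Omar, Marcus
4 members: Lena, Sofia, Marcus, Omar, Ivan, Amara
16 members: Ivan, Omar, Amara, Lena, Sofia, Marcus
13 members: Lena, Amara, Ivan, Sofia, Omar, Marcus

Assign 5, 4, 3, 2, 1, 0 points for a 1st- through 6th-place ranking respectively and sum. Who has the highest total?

Ivan

Sofia: 20·5 + 30·3 + 34·2 + 13·4 + 4·4 + 16·1 + 13·2 = 368
Lena: 20·4 + 30·5 + 34·1 + 13·3 + 4·5 + 16·2 + 13·5 = 420
Amara: 20·2 + 30·0 + 34·4 + 13·2 + 4·0 + 16·3 + 13·4 = 302
Ivan: 20·3 + 30·4 + 34·5 + 13·5 + 4·1 + 16·5 + 13·3 = 538
Omar: 20·0 + 30·1 + 34·3 + 13·1 + 4·2 + 16·4 + 13·1 = 230
Marcus: 20·1 + 30·2 + 34·0 + 13·0 + 4·3 + 16·0 + 13·0 = 92
Ivan has the highest Borda score (538).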